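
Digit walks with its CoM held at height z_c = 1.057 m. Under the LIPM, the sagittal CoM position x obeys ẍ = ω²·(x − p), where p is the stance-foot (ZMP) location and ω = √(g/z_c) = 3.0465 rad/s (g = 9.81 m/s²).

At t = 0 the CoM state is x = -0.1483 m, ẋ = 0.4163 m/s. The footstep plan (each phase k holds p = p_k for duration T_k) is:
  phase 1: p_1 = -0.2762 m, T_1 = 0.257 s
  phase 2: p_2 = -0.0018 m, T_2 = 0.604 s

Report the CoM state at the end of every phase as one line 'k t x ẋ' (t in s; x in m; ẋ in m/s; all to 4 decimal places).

phase 1: p=-0.2762, T=0.257, ωT=0.782950, cosh=1.322487, sinh=0.865431; start (x,ẋ)=(-0.148300, 0.416300) → end (x,ẋ)=(0.011206, 0.887764)
phase 2: p=-0.0018, T=0.604, ωT=1.840086, cosh=3.227942, sinh=3.069138; start (x,ẋ)=(0.011206, 0.887764) → end (x,ẋ)=(0.934544, 2.987260)

1 0.2570 0.0112 0.8878
2 0.8610 0.9345 2.9873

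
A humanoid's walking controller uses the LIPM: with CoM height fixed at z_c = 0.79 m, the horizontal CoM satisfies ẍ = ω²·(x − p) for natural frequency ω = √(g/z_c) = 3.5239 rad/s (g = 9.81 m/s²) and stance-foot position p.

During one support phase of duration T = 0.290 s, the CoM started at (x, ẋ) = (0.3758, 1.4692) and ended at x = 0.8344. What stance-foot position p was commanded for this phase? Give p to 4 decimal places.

p = 0.4559

ωT = 3.5239·0.290 = 1.021931; cosh(ωT) = 1.569227, sinh(ωT) = 1.209328
x(T) = p + (x₀−p)·cosh(ωT) + (ẋ₀/ω)·sinh(ωT) ⇒ p·(1 − cosh) = x(T) − x₀·cosh − (ẋ₀/ω)·sinh
numerator   = 0.8344 − (0.3758)·1.569227 − (1.4692/3.5239)·1.209328 = -0.259514
denominator = 1 − 1.569227 = -0.569227
p = -0.259514 / -0.569227 = 0.4559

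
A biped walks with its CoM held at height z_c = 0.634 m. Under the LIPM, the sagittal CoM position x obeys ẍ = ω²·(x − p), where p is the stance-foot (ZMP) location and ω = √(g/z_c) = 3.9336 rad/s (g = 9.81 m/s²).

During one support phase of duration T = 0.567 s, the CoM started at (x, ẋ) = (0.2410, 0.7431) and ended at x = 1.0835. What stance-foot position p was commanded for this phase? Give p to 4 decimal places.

ωT = 3.9336·0.567 = 2.230351; cosh(ωT) = 4.705312, sinh(ωT) = 4.597821
x(T) = p + (x₀−p)·cosh(ωT) + (ẋ₀/ω)·sinh(ωT) ⇒ p·(1 − cosh) = x(T) − x₀·cosh − (ẋ₀/ω)·sinh
numerator   = 1.0835 − (0.2410)·4.705312 − (0.7431/3.9336)·4.597821 = -0.919059
denominator = 1 − 4.705312 = -3.705312
p = -0.919059 / -3.705312 = 0.2480

p = 0.2480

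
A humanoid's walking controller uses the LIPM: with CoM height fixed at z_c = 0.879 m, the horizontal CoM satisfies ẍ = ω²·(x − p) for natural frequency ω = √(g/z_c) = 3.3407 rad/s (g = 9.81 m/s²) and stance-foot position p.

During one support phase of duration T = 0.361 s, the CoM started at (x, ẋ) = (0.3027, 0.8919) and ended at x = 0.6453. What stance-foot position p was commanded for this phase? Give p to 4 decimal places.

ωT = 3.3407·0.361 = 1.205993; cosh(ωT) = 1.819734, sinh(ωT) = 1.520339
x(T) = p + (x₀−p)·cosh(ωT) + (ẋ₀/ω)·sinh(ωT) ⇒ p·(1 − cosh) = x(T) − x₀·cosh − (ẋ₀/ω)·sinh
numerator   = 0.6453 − (0.3027)·1.819734 − (0.8919/3.3407)·1.520339 = -0.311434
denominator = 1 − 1.819734 = -0.819734
p = -0.311434 / -0.819734 = 0.3799

p = 0.3799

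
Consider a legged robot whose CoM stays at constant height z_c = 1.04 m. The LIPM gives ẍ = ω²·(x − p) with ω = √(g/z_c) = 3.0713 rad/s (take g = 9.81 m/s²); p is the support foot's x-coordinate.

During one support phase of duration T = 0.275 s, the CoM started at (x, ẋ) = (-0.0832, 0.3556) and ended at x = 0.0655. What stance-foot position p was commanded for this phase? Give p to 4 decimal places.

p = -0.1859

ωT = 3.0713·0.275 = 0.844608; cosh(ωT) = 1.378395, sinh(ωT) = 0.948669
x(T) = p + (x₀−p)·cosh(ωT) + (ẋ₀/ω)·sinh(ωT) ⇒ p·(1 − cosh) = x(T) − x₀·cosh − (ẋ₀/ω)·sinh
numerator   = 0.0655 − (-0.0832)·1.378395 − (0.3556/3.0713)·0.948669 = 0.070344
denominator = 1 − 1.378395 = -0.378395
p = 0.070344 / -0.378395 = -0.1859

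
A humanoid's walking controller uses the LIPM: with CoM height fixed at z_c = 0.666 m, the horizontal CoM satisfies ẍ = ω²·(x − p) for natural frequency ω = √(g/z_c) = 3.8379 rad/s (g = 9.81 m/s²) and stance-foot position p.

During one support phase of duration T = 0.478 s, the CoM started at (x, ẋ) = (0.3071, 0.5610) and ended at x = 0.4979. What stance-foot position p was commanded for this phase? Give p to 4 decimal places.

p = 0.4225

ωT = 3.8379·0.478 = 1.834516; cosh(ωT) = 3.210897, sinh(ωT) = 3.051207
x(T) = p + (x₀−p)·cosh(ωT) + (ẋ₀/ω)·sinh(ωT) ⇒ p·(1 − cosh) = x(T) − x₀·cosh − (ẋ₀/ω)·sinh
numerator   = 0.4979 − (0.3071)·3.210897 − (0.5610/3.8379)·3.051207 = -0.934173
denominator = 1 − 3.210897 = -2.210897
p = -0.934173 / -2.210897 = 0.4225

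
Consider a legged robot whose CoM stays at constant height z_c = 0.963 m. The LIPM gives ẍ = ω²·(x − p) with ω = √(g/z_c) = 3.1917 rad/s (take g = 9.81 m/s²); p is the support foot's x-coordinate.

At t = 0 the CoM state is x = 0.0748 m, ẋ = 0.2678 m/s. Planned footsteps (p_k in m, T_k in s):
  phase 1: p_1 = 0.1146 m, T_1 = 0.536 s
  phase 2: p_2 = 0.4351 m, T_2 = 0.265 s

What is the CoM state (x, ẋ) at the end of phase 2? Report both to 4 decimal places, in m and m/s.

phase 1: p=0.1146, T=0.536, ωT=1.710751, cosh=2.856923, sinh=2.676193; start (x,ẋ)=(0.074800, 0.267800) → end (x,ẋ)=(0.225441, 0.425128)
phase 2: p=0.4351, T=0.265, ωT=0.845801, cosh=1.379528, sinh=0.950314; start (x,ẋ)=(0.225441, 0.425128) → end (x,ẋ)=(0.272449, -0.049445)

x = 0.2724, ẋ = -0.0494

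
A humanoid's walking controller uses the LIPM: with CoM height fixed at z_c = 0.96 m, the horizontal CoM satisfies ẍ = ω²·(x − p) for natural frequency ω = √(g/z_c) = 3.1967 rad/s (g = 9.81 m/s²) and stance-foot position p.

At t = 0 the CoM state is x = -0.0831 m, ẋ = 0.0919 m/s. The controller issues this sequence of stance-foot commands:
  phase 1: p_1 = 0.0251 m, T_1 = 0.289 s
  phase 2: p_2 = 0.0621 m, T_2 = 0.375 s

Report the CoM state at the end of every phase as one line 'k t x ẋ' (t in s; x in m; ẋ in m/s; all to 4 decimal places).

phase 1: p=0.0251, T=0.289, ωT=0.923846, cosh=1.457975, sinh=1.060986; start (x,ẋ)=(-0.083100, 0.091900) → end (x,ẋ)=(-0.102151, -0.232989)
phase 2: p=0.0621, T=0.375, ωT=1.198762, cosh=1.808789, sinh=1.507222; start (x,ẋ)=(-0.102151, -0.232989) → end (x,ẋ)=(-0.344849, -1.212813)

1 0.2890 -0.1022 -0.2330
2 0.6640 -0.3448 -1.2128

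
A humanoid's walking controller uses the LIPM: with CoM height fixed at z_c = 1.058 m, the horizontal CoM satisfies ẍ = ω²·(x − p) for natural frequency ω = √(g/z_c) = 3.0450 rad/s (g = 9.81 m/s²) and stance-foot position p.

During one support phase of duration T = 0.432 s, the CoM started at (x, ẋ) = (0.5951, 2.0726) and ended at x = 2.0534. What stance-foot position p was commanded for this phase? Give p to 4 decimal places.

p = 0.3129

ωT = 3.0450·0.432 = 1.315440; cosh(ωT) = 1.997373, sinh(ωT) = 1.729017
x(T) = p + (x₀−p)·cosh(ωT) + (ẋ₀/ω)·sinh(ωT) ⇒ p·(1 − cosh) = x(T) − x₀·cosh − (ẋ₀/ω)·sinh
numerator   = 2.0534 − (0.5951)·1.997373 − (2.0726/3.0450)·1.729017 = -0.312104
denominator = 1 − 1.997373 = -0.997373
p = -0.312104 / -0.997373 = 0.3129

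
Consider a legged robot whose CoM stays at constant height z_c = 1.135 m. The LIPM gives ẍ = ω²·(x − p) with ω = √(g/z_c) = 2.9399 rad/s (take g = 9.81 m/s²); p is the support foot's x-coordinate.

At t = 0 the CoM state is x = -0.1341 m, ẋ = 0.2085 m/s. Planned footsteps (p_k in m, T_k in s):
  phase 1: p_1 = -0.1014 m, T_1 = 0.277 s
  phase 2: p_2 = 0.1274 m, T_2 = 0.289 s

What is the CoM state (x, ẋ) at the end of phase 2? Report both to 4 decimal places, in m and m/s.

x = -0.0980, ẋ = -0.3173

phase 1: p=-0.1014, T=0.277, ωT=0.814352, cosh=1.350319, sinh=0.907393; start (x,ẋ)=(-0.134100, 0.208500) → end (x,ẋ)=(-0.081202, 0.194310)
phase 2: p=0.1274, T=0.289, ωT=0.849631, cosh=1.383178, sinh=0.955606; start (x,ẋ)=(-0.081202, 0.194310) → end (x,ẋ)=(-0.097975, -0.317280)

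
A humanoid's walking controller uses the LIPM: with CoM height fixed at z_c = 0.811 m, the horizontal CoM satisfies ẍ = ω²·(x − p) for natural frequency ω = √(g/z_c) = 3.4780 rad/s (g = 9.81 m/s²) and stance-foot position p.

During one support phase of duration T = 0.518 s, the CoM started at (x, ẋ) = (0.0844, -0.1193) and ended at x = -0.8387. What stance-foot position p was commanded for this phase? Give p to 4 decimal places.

ωT = 3.4780·0.518 = 1.801604; cosh(ωT) = 3.112196, sinh(ωT) = 2.947162
x(T) = p + (x₀−p)·cosh(ωT) + (ẋ₀/ω)·sinh(ωT) ⇒ p·(1 − cosh) = x(T) − x₀·cosh − (ẋ₀/ω)·sinh
numerator   = -0.8387 − (0.0844)·3.112196 − (-0.1193/3.4780)·2.947162 = -1.000278
denominator = 1 − 3.112196 = -2.112196
p = -1.000278 / -2.112196 = 0.4736

p = 0.4736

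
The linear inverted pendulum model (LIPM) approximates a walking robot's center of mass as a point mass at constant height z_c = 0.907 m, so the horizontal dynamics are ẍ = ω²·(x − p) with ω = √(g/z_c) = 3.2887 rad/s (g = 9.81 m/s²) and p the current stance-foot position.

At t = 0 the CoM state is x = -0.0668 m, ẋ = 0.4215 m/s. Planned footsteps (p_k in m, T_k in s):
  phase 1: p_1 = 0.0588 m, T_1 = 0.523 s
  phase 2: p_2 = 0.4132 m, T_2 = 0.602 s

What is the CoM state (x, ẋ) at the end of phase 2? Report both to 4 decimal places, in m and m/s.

x = -0.8457, ẋ = -3.9585

phase 1: p=0.0588, T=0.523, ωT=1.719990, cosh=2.881771, sinh=2.702703; start (x,ẋ)=(-0.066800, 0.421500) → end (x,ẋ)=(0.043245, 0.098286)
phase 2: p=0.4132, T=0.602, ωT=1.979797, cosh=3.689686, sinh=3.551589; start (x,ẋ)=(0.043245, 0.098286) → end (x,ẋ)=(-0.845677, -3.958476)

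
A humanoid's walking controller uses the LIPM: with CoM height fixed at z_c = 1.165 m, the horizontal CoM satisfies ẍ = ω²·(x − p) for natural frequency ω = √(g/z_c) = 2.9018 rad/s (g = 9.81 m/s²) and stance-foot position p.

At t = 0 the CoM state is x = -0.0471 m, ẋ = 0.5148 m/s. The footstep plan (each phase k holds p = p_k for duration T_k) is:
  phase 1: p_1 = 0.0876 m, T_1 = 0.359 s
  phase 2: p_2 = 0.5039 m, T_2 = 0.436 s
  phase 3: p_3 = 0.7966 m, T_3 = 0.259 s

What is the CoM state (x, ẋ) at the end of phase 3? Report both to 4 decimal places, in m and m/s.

x = -0.7270, ẋ = -3.8174

phase 1: p=0.0876, T=0.359, ωT=1.041746, cosh=1.593500, sinh=1.240662; start (x,ẋ)=(-0.047100, 0.514800) → end (x,ẋ)=(0.093058, 0.335393)
phase 2: p=0.5039, T=0.436, ωT=1.265185, cosh=1.912967, sinh=1.630780; start (x,ẋ)=(0.093058, 0.335393) → end (x,ẋ)=(-0.093540, -1.302590)
phase 3: p=0.7966, T=0.259, ωT=0.751566, cosh=1.295973, sinh=0.824345; start (x,ẋ)=(-0.093540, -1.302590) → end (x,ẋ)=(-0.727038, -3.817414)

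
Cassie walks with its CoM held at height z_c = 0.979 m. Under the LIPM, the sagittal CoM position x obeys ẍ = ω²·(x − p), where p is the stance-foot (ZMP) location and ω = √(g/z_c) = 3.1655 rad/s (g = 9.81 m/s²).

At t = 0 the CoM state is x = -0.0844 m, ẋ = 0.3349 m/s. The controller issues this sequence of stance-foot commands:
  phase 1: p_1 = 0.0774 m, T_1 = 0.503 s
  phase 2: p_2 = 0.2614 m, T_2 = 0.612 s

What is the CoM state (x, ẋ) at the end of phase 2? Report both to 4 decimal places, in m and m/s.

x = -1.3493, ẋ = -4.9900

phase 1: p=0.0774, T=0.503, ωT=1.592247, cosh=2.559123, sinh=2.355655; start (x,ẋ)=(-0.084400, 0.334900) → end (x,ẋ)=(-0.087445, -0.349464)
phase 2: p=0.2614, T=0.612, ωT=1.937286, cosh=3.541993, sinh=3.397898; start (x,ẋ)=(-0.087445, -0.349464) → end (x,ẋ)=(-1.349327, -4.989994)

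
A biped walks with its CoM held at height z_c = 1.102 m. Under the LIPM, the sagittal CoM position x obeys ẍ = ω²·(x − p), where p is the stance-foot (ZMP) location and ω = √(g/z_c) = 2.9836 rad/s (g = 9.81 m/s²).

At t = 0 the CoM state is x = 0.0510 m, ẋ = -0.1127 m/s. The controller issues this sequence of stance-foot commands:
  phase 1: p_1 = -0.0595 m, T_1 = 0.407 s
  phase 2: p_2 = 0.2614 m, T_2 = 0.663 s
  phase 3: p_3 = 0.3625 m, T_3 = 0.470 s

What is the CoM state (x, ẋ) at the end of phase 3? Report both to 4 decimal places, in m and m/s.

x = -0.9760, ẋ = -3.8912

phase 1: p=-0.0595, T=0.407, ωT=1.214325, cosh=1.832465, sinh=1.535555; start (x,ẋ)=(0.051000, -0.112700) → end (x,ẋ)=(0.084985, 0.299735)
phase 2: p=0.2614, T=0.663, ωT=1.978127, cosh=3.683758, sinh=3.545430; start (x,ẋ)=(0.084985, 0.299735) → end (x,ẋ)=(-0.032295, -0.761996)
phase 3: p=0.3625, T=0.470, ωT=1.402292, cosh=2.155269, sinh=1.909236; start (x,ẋ)=(-0.032295, -0.761996) → end (x,ẋ)=(-0.975998, -3.891213)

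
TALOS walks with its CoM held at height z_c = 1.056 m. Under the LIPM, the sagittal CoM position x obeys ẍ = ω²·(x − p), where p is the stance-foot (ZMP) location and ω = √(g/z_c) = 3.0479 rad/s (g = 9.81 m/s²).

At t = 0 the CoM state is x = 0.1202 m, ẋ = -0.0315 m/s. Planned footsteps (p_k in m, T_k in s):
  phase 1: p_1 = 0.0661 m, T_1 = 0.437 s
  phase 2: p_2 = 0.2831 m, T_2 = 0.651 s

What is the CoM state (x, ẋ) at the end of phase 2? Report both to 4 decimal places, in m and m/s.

phase 1: p=0.0661, T=0.437, ωT=1.331932, cosh=2.026162, sinh=1.762195; start (x,ẋ)=(0.120200, -0.031500) → end (x,ẋ)=(0.157503, 0.226747)
phase 2: p=0.2831, T=0.651, ωT=1.984183, cosh=3.705298, sinh=3.567805; start (x,ẋ)=(0.157503, 0.226747) → end (x,ẋ)=(0.083151, -0.525616)

x = 0.0832, ẋ = -0.5256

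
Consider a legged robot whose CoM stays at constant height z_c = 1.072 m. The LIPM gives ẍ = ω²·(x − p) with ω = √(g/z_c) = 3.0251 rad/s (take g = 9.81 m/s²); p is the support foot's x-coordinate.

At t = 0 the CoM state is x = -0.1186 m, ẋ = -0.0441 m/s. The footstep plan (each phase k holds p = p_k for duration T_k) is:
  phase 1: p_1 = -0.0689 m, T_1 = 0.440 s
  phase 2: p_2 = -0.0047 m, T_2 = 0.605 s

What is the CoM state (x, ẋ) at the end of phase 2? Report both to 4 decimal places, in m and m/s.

x = -0.9692, ẋ = -2.8821

phase 1: p=-0.0689, T=0.440, ωT=1.331044, cosh=2.024597, sinh=1.760396; start (x,ẋ)=(-0.118600, -0.044100) → end (x,ẋ)=(-0.195186, -0.353956)
phase 2: p=-0.0047, T=0.605, ωT=1.830186, cosh=3.197713, sinh=3.037330; start (x,ẋ)=(-0.195186, -0.353956) → end (x,ẋ)=(-0.969205, -2.882074)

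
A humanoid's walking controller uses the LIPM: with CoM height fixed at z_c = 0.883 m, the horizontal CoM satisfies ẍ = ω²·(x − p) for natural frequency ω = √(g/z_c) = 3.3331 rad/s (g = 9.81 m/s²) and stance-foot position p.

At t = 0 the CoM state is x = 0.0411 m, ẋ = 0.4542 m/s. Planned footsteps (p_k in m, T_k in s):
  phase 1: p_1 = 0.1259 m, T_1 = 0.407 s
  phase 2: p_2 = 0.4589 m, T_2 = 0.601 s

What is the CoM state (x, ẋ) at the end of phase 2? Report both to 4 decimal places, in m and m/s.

phase 1: p=0.1259, T=0.407, ωT=1.356572, cosh=2.070201, sinh=1.812658; start (x,ẋ)=(0.041100, 0.454200) → end (x,ẋ)=(0.197357, 0.427943)
phase 2: p=0.4589, T=0.601, ωT=2.003193, cosh=3.773796, sinh=3.638892; start (x,ẋ)=(0.197357, 0.427943) → end (x,ẋ)=(-0.060905, -1.557230)

x = -0.0609, ẋ = -1.5572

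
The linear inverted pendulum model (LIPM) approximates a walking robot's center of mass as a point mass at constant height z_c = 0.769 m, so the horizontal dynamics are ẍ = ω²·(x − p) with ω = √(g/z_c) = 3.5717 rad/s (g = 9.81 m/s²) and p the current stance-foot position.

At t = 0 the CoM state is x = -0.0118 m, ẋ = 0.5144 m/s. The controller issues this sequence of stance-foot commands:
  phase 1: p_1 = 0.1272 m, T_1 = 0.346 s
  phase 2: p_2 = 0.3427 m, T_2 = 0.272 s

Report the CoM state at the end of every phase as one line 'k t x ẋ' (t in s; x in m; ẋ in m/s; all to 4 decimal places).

1 0.3460 0.0947 0.1777
2 0.6180 0.0245 -0.7340

phase 1: p=0.1272, T=0.346, ωT=1.235808, cosh=1.865879, sinh=1.575279; start (x,ẋ)=(-0.011800, 0.514400) → end (x,ẋ)=(0.094716, 0.177735)
phase 2: p=0.3427, T=0.272, ωT=0.971502, cosh=1.510212, sinh=1.131698; start (x,ẋ)=(0.094716, 0.177735) → end (x,ẋ)=(0.024507, -0.733954)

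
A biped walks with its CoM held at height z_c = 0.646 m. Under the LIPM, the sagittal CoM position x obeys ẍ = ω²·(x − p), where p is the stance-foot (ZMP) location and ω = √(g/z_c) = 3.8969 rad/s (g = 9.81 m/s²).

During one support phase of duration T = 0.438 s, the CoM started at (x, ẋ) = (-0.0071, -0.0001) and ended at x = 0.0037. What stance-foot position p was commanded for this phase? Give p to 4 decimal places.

p = -0.0130

ωT = 3.8969·0.438 = 1.706842; cosh(ωT) = 2.846484, sinh(ωT) = 2.665046
x(T) = p + (x₀−p)·cosh(ωT) + (ẋ₀/ω)·sinh(ωT) ⇒ p·(1 − cosh) = x(T) − x₀·cosh − (ẋ₀/ω)·sinh
numerator   = 0.0037 − (-0.0071)·2.846484 − (-0.0001/3.8969)·2.665046 = 0.023978
denominator = 1 − 2.846484 = -1.846484
p = 0.023978 / -1.846484 = -0.0130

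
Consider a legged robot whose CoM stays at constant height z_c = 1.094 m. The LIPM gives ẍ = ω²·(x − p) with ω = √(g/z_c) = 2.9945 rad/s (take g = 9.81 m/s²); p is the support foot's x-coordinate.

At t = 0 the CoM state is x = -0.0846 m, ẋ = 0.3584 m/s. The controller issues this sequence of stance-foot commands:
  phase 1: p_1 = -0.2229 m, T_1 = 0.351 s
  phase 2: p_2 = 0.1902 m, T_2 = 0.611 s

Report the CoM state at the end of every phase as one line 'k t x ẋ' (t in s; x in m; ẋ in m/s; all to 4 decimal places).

1 0.3510 0.1494 1.0953
2 0.9620 1.1700 3.1293

phase 1: p=-0.2229, T=0.351, ωT=1.051069, cosh=1.605136, sinh=1.255573; start (x,ẋ)=(-0.084600, 0.358400) → end (x,ẋ)=(0.149365, 1.095263)
phase 2: p=0.1902, T=0.611, ωT=1.829639, cosh=3.196056, sinh=3.035584; start (x,ẋ)=(0.149365, 1.095263) → end (x,ẋ)=(1.169979, 3.129328)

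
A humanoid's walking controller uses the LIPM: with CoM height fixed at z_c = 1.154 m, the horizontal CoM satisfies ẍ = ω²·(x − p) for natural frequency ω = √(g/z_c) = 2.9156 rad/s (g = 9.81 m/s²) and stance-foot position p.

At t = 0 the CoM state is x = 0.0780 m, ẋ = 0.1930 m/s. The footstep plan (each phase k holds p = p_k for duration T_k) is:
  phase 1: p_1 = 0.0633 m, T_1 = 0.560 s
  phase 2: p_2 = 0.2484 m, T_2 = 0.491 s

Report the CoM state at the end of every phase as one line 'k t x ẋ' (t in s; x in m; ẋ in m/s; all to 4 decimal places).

phase 1: p=0.0633, T=0.560, ωT=1.632736, cosh=2.656626, sinh=2.461232; start (x,ẋ)=(0.078000, 0.193000) → end (x,ẋ)=(0.265275, 0.618216)
phase 2: p=0.2484, T=0.491, ωT=1.431560, cosh=2.212079, sinh=1.973143; start (x,ẋ)=(0.265275, 0.618216) → end (x,ẋ)=(0.704109, 1.464623)

1 0.5600 0.2653 0.6182
2 1.0510 0.7041 1.4646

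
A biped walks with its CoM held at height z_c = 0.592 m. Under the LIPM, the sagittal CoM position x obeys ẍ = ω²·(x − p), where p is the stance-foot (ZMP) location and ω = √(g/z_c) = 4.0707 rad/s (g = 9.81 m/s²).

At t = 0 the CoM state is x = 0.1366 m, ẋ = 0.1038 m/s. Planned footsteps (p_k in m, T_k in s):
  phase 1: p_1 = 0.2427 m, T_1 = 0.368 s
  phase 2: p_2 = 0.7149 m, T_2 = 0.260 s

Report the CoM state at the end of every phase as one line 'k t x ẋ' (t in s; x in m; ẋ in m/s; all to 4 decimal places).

phase 1: p=0.2427, T=0.368, ωT=1.498018, cosh=2.348193, sinh=2.124620; start (x,ẋ)=(0.136600, 0.103800) → end (x,ẋ)=(0.047733, -0.673884)
phase 2: p=0.7149, T=0.260, ωT=1.058382, cosh=1.614361, sinh=1.267344; start (x,ẋ)=(0.047733, -0.673884) → end (x,ẋ)=(-0.571950, -4.529790)

1 0.3680 0.0477 -0.6739
2 0.6280 -0.5720 -4.5298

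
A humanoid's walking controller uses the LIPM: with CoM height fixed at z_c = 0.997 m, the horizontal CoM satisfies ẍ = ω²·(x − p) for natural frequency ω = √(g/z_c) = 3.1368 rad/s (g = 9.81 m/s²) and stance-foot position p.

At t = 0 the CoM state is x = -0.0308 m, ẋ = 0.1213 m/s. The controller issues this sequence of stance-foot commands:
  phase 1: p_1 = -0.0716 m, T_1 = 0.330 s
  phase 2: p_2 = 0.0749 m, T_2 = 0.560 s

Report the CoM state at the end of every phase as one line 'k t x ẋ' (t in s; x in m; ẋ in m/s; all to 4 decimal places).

1 0.3300 0.0407 0.3497
2 0.8900 0.2861 0.7413

phase 1: p=-0.0716, T=0.330, ωT=1.035144, cosh=1.585343, sinh=1.230168; start (x,ẋ)=(-0.030800, 0.121300) → end (x,ẋ)=(0.040653, 0.349741)
phase 2: p=0.0749, T=0.560, ωT=1.756608, cosh=2.982692, sinh=2.810063; start (x,ẋ)=(0.040653, 0.349741) → end (x,ẋ)=(0.286061, 0.741292)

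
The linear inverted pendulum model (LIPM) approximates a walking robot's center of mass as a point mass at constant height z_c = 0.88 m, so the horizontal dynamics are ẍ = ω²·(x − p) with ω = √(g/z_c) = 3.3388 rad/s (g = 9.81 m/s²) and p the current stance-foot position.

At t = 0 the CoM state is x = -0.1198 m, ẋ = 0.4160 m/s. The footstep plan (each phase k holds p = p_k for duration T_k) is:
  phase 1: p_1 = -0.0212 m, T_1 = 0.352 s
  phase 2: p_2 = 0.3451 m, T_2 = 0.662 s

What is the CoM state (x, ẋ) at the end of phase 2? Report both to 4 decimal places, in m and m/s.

phase 1: p=-0.0212, T=0.352, ωT=1.175258, cosh=1.773858, sinh=1.465119; start (x,ẋ)=(-0.119800, 0.416000) → end (x,ẋ)=(-0.013555, 0.255600)
phase 2: p=0.3451, T=0.662, ωT=2.210286, cosh=4.613995, sinh=4.504325; start (x,ẋ)=(-0.013555, 0.255600) → end (x,ẋ)=(-0.964907, -4.214492)

x = -0.9649, ẋ = -4.2145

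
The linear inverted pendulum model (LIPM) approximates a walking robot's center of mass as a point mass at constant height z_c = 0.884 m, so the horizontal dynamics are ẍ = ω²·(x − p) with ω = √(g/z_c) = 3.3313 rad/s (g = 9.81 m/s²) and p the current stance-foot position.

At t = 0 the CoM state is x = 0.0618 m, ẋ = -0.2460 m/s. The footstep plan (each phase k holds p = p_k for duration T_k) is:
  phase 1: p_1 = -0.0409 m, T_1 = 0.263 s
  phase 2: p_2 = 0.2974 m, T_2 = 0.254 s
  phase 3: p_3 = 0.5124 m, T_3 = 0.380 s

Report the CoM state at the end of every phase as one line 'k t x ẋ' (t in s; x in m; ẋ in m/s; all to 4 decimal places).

phase 1: p=-0.0409, T=0.263, ωT=0.876132, cosh=1.408991, sinh=0.992601; start (x,ẋ)=(0.061800, -0.246000) → end (x,ẋ)=(0.030505, -0.007019)
phase 2: p=0.2974, T=0.254, ωT=0.846150, cosh=1.379860, sinh=0.950797; start (x,ẋ)=(0.030505, -0.007019) → end (x,ẋ)=(-0.072881, -0.855046)
phase 3: p=0.5124, T=0.380, ωT=1.265894, cosh=1.914124, sinh=1.632137; start (x,ẋ)=(-0.072881, -0.855046) → end (x,ẋ)=(-1.026823, -4.818921)

1 0.2630 0.0305 -0.0070
2 0.5170 -0.0729 -0.8550
3 0.8970 -1.0268 -4.8189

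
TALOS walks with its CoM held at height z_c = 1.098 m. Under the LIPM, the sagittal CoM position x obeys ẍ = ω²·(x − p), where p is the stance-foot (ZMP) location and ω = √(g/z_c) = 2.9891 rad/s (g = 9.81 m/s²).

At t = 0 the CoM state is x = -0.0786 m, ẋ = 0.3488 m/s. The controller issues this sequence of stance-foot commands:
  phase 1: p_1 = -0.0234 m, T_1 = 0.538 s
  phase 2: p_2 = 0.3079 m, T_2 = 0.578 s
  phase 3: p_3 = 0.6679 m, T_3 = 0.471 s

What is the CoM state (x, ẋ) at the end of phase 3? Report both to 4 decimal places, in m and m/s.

phase 1: p=-0.0234, T=0.538, ωT=1.608136, cosh=2.596877, sinh=2.396617; start (x,ẋ)=(-0.078600, 0.348800) → end (x,ẋ)=(0.112915, 0.510353)
phase 2: p=0.3079, T=0.578, ωT=1.727700, cosh=2.902693, sinh=2.725001; start (x,ẋ)=(0.112915, 0.510353) → end (x,ẋ)=(0.207180, -0.106812)
phase 3: p=0.6679, T=0.471, ωT=1.407866, cosh=2.165945, sinh=1.921280; start (x,ẋ)=(0.207180, -0.106812) → end (x,ẋ)=(-0.398649, -2.877217)

x = -0.3986, ẋ = -2.8772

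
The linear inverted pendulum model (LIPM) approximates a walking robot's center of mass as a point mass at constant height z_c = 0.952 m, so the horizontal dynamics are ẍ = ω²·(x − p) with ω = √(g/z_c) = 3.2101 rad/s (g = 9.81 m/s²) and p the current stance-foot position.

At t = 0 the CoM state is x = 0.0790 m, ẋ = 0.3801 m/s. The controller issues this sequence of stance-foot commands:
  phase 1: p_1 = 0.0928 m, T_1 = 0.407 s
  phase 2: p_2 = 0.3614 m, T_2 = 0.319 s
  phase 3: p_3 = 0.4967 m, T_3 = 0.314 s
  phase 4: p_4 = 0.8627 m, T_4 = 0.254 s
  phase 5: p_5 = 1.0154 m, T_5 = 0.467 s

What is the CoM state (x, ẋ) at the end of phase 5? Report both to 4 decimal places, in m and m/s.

phase 1: p=0.0928, T=0.407, ωT=1.306511, cosh=1.982014, sinh=1.711251; start (x,ẋ)=(0.079000, 0.380100) → end (x,ẋ)=(0.268073, 0.677556)
phase 2: p=0.3614, T=0.319, ωT=1.024022, cosh=1.571759, sinh=1.212612; start (x,ẋ)=(0.268073, 0.677556) → end (x,ẋ)=(0.470659, 0.701670)
phase 3: p=0.4967, T=0.314, ωT=1.007971, cosh=1.552498, sinh=1.187539; start (x,ẋ)=(0.470659, 0.701670) → end (x,ẋ)=(0.715846, 0.990069)
phase 4: p=0.8627, T=0.254, ωT=0.815365, cosh=1.351239, sinh=0.908762; start (x,ẋ)=(0.715846, 0.990069) → end (x,ẋ)=(0.944548, 0.909415)
phase 5: p=1.0154, T=0.467, ωT=1.499117, cosh=2.350530, sinh=2.127202; start (x,ẋ)=(0.944548, 0.909415) → end (x,ẋ)=(1.451493, 1.653793)

x = 1.4515, ẋ = 1.6538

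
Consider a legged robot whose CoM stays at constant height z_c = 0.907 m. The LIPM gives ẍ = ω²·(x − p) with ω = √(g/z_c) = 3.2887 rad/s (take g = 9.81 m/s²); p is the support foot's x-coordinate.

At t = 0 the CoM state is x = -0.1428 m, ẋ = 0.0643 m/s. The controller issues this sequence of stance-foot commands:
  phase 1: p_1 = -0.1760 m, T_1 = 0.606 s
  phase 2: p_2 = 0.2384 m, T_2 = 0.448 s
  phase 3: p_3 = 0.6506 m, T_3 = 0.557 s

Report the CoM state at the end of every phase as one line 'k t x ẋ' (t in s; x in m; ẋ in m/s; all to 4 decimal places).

1 0.6060 0.0185 0.6334
2 1.0540 0.1315 -0.0408
3 1.6110 -1.0498 -5.3252

phase 1: p=-0.1760, T=0.606, ωT=1.992952, cosh=3.736728, sinh=3.600435; start (x,ẋ)=(-0.142800, 0.064300) → end (x,ẋ)=(0.018454, 0.633385)
phase 2: p=0.2384, T=0.448, ωT=1.473338, cosh=2.296467, sinh=2.067308; start (x,ẋ)=(0.018454, 0.633385) → end (x,ẋ)=(0.131453, -0.040810)
phase 3: p=0.6506, T=0.557, ωT=1.831806, cosh=3.202639, sinh=3.042515; start (x,ẋ)=(0.131453, -0.040810) → end (x,ẋ)=(-1.049794, -5.325238)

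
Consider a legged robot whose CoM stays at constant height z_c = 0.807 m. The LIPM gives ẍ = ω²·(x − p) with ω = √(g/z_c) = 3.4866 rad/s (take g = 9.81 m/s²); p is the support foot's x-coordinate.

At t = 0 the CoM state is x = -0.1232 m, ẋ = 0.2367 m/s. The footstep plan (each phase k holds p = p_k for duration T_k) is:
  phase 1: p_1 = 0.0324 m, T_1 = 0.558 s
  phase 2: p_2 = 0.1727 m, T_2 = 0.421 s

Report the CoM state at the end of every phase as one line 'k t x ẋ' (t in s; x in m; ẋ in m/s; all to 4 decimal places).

phase 1: p=0.0324, T=0.558, ωT=1.945523, cosh=3.570101, sinh=3.427188; start (x,ẋ)=(-0.123200, 0.236700) → end (x,ẋ)=(-0.290441, -1.014258)
phase 2: p=0.1727, T=0.421, ωT=1.467859, cosh=2.285175, sinh=2.054757; start (x,ẋ)=(-0.290441, -1.014258) → end (x,ẋ)=(-1.483391, -5.635753)

1 0.5580 -0.2904 -1.0143
2 0.9790 -1.4834 -5.6358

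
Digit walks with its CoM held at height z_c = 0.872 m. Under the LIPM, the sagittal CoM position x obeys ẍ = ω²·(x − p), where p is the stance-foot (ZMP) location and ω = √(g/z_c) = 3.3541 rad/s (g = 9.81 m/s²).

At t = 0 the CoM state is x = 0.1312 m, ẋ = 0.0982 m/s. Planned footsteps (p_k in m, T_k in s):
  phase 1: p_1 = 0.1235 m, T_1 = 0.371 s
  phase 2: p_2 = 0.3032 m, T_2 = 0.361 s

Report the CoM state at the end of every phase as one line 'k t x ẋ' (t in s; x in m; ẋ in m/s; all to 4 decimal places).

1 0.3710 0.1846 0.2257
2 0.7320 0.1893 -0.1962

phase 1: p=0.1235, T=0.371, ωT=1.244371, cosh=1.879437, sinh=1.591315; start (x,ẋ)=(0.131200, 0.098200) → end (x,ẋ)=(0.184562, 0.225659)
phase 2: p=0.3032, T=0.361, ωT=1.210830, cosh=1.827110, sinh=1.529160; start (x,ẋ)=(0.184562, 0.225659) → end (x,ẋ)=(0.189314, -0.196188)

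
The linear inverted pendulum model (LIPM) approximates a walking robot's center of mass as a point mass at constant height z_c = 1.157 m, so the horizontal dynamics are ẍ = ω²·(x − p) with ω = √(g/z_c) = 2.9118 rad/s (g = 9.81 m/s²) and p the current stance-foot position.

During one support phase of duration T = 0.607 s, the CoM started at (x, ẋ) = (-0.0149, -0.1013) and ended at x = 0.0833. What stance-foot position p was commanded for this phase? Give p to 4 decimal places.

p = -0.1128

ωT = 2.9118·0.607 = 1.767463; cosh(ωT) = 3.013371, sinh(ωT) = 2.842605
x(T) = p + (x₀−p)·cosh(ωT) + (ẋ₀/ω)·sinh(ωT) ⇒ p·(1 − cosh) = x(T) − x₀·cosh − (ẋ₀/ω)·sinh
numerator   = 0.0833 − (-0.0149)·3.013371 − (-0.1013/2.9118)·2.842605 = 0.227092
denominator = 1 − 3.013371 = -2.013371
p = 0.227092 / -2.013371 = -0.1128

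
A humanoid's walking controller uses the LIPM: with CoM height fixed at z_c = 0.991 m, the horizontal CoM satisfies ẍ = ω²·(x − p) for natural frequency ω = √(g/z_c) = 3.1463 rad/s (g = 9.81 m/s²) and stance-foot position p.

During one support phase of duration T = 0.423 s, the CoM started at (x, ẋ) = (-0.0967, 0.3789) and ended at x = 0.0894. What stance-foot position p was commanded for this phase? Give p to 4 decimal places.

ωT = 3.1463·0.423 = 1.330885; cosh(ωT) = 2.024317, sinh(ωT) = 1.760074
x(T) = p + (x₀−p)·cosh(ωT) + (ẋ₀/ω)·sinh(ωT) ⇒ p·(1 − cosh) = x(T) − x₀·cosh − (ẋ₀/ω)·sinh
numerator   = 0.0894 − (-0.0967)·2.024317 − (0.3789/3.1463)·1.760074 = 0.073191
denominator = 1 − 2.024317 = -1.024317
p = 0.073191 / -1.024317 = -0.0715

p = -0.0715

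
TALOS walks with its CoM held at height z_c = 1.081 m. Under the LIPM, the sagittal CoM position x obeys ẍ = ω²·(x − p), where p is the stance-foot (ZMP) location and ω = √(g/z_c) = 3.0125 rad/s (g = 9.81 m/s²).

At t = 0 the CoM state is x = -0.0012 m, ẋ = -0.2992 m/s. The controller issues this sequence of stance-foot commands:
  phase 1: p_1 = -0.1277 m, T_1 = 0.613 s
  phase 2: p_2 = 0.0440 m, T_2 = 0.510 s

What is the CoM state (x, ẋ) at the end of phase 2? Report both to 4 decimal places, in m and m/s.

x = 0.0307, ẋ = 0.0482

phase 1: p=-0.1277, T=0.613, ωT=1.846663, cosh=3.248196, sinh=3.090433; start (x,ẋ)=(-0.001200, -0.299200) → end (x,ẋ)=(-0.023743, 0.205846)
phase 2: p=0.0440, T=0.510, ωT=1.536375, cosh=2.431436, sinh=2.216276; start (x,ẋ)=(-0.023743, 0.205846) → end (x,ẋ)=(0.030725, 0.048209)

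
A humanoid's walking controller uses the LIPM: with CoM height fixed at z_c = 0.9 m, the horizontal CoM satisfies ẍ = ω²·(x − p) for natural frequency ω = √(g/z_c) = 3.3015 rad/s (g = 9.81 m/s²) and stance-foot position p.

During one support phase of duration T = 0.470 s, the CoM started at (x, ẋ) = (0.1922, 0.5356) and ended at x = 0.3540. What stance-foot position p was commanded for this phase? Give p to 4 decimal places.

ωT = 3.3015·0.470 = 1.551705; cosh(ωT) = 2.465698, sinh(ωT) = 2.253812
x(T) = p + (x₀−p)·cosh(ωT) + (ẋ₀/ω)·sinh(ωT) ⇒ p·(1 − cosh) = x(T) − x₀·cosh − (ẋ₀/ω)·sinh
numerator   = 0.3540 − (0.1922)·2.465698 − (0.5356/3.3015)·2.253812 = -0.485541
denominator = 1 − 2.465698 = -1.465698
p = -0.485541 / -1.465698 = 0.3313

p = 0.3313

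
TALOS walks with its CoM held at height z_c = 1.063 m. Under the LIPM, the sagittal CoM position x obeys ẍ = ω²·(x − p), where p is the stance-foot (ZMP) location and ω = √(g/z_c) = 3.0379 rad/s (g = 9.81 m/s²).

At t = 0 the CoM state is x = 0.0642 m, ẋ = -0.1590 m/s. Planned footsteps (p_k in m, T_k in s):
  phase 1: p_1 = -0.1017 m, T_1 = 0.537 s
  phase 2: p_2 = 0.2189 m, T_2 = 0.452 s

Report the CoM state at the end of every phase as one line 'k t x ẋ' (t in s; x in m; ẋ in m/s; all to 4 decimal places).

1 0.5370 0.2098 0.8167
2 0.9890 0.6965 1.6647

phase 1: p=-0.1017, T=0.537, ωT=1.631352, cosh=2.653223, sinh=2.457558; start (x,ẋ)=(0.064200, -0.159000) → end (x,ẋ)=(0.209844, 0.816716)
phase 2: p=0.2189, T=0.452, ωT=1.373131, cosh=2.100502, sinh=1.847189; start (x,ẋ)=(0.209844, 0.816716) → end (x,ẋ)=(0.696481, 1.664696)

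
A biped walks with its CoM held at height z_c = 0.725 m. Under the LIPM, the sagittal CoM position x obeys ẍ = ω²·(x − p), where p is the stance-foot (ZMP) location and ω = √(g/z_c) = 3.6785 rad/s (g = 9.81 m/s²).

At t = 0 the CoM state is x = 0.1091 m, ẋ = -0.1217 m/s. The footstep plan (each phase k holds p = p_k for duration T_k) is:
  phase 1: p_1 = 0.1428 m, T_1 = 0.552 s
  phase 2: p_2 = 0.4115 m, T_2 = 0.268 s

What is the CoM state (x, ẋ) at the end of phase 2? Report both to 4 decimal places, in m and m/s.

x = -0.6805, ẋ = -3.6479

phase 1: p=0.1428, T=0.552, ωT=2.030532, cosh=3.874702, sinh=3.743436; start (x,ẋ)=(0.109100, -0.121700) → end (x,ẋ)=(-0.111626, -0.935608)
phase 2: p=0.4115, T=0.268, ωT=0.985838, cosh=1.526592, sinh=1.153465; start (x,ẋ)=(-0.111626, -0.935608) → end (x,ẋ)=(-0.680478, -3.647926)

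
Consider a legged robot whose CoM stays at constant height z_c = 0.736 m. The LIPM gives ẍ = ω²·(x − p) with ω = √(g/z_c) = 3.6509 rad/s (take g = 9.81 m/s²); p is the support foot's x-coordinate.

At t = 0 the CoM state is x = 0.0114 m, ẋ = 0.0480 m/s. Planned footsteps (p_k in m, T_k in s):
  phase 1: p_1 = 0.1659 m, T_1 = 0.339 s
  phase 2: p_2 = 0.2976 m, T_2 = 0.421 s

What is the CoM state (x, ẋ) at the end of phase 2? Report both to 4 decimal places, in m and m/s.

x = -1.1612, ẋ = -5.1845

phase 1: p=0.1659, T=0.339, ωT=1.237655, cosh=1.868792, sinh=1.578728; start (x,ẋ)=(0.011400, 0.048000) → end (x,ẋ)=(-0.102072, -0.800802)
phase 2: p=0.2976, T=0.421, ωT=1.537029, cosh=2.432885, sinh=2.217866; start (x,ẋ)=(-0.102072, -0.800802) → end (x,ẋ)=(-1.161231, -5.184487)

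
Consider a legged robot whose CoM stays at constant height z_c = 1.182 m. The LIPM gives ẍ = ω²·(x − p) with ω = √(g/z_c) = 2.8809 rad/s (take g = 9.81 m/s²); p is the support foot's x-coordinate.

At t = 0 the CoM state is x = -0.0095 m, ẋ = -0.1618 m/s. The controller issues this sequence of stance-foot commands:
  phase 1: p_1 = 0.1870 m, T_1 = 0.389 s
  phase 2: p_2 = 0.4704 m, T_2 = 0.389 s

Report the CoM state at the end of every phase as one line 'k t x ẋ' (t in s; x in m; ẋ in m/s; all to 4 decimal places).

1 0.3890 -0.2233 -1.0503
2 0.7780 -1.2061 -4.5207

phase 1: p=0.1870, T=0.389, ωT=1.120670, cosh=1.696485, sinh=1.370424; start (x,ẋ)=(-0.009500, -0.161800) → end (x,ẋ)=(-0.223326, -1.050284)
phase 2: p=0.4704, T=0.389, ωT=1.120670, cosh=1.696485, sinh=1.370424; start (x,ẋ)=(-0.223326, -1.050284) → end (x,ẋ)=(-1.206109, -4.520660)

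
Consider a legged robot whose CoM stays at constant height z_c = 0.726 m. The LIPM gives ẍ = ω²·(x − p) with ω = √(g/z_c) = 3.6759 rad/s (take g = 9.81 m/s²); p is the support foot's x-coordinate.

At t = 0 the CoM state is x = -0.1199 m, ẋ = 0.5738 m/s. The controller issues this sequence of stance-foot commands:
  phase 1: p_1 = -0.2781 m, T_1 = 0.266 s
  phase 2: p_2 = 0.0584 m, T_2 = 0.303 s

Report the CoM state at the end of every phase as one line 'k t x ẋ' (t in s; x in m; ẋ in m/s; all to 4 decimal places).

phase 1: p=-0.2781, T=0.266, ωT=0.977789, cosh=1.517357, sinh=1.141216; start (x,ẋ)=(-0.119900, 0.573800) → end (x,ẋ)=(0.140087, 1.534308)
phase 2: p=0.0584, T=0.303, ωT=1.113798, cosh=1.687107, sinh=1.358797; start (x,ẋ)=(0.140087, 1.534308) → end (x,ẋ)=(0.763372, 2.996552)

1 0.2660 0.1401 1.5343
2 0.5690 0.7634 2.9966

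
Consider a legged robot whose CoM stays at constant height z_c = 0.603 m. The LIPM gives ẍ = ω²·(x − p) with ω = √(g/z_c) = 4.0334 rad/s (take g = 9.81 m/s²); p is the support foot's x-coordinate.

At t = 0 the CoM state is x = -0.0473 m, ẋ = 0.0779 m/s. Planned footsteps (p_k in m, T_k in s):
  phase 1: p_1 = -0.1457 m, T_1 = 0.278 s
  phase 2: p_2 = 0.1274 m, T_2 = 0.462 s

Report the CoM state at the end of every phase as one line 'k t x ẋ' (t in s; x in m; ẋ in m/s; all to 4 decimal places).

1 0.2780 0.0478 0.6765
2 0.7400 0.3923 1.2231

phase 1: p=-0.1457, T=0.278, ωT=1.121285, cosh=1.697328, sinh=1.371467; start (x,ẋ)=(-0.047300, 0.077900) → end (x,ẋ)=(0.047805, 0.676539)
phase 2: p=0.1274, T=0.462, ωT=1.863431, cosh=3.300476, sinh=3.145337; start (x,ẋ)=(0.047805, 0.676539) → end (x,ẋ)=(0.392280, 1.223130)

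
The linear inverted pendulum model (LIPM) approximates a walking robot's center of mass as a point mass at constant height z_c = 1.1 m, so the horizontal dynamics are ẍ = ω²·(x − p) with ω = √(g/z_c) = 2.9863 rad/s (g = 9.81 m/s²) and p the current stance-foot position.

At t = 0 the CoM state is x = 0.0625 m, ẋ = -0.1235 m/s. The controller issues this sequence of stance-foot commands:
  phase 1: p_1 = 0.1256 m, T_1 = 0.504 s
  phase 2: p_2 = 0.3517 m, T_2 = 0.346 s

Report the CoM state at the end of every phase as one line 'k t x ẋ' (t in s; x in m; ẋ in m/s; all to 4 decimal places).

phase 1: p=0.1256, T=0.504, ωT=1.505095, cosh=2.363289, sinh=2.141293; start (x,ẋ)=(0.062500, -0.123500) → end (x,ẋ)=(-0.112078, -0.695362)
phase 2: p=0.3517, T=0.346, ωT=1.033260, cosh=1.583028, sinh=1.227183; start (x,ẋ)=(-0.112078, -0.695362) → end (x,ẋ)=(-0.668224, -2.800402)

1 0.5040 -0.1121 -0.6954
2 0.8500 -0.6682 -2.8004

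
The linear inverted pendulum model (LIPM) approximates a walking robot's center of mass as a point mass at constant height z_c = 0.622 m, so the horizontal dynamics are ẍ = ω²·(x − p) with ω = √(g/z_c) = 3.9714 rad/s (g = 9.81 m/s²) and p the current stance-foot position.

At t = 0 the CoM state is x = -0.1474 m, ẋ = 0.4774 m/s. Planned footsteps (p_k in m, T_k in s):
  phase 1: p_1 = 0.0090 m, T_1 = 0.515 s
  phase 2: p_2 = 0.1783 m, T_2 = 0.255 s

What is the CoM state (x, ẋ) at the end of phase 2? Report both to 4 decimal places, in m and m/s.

x = -0.4771, ẋ = -2.3072

phase 1: p=0.0090, T=0.515, ωT=2.045271, cosh=3.930299, sinh=3.800954; start (x,ẋ)=(-0.147400, 0.477400) → end (x,ẋ)=(-0.148788, -0.484550)
phase 2: p=0.1783, T=0.255, ωT=1.012707, cosh=1.558139, sinh=1.194905; start (x,ẋ)=(-0.148788, -0.484550) → end (x,ẋ)=(-0.477139, -2.307174)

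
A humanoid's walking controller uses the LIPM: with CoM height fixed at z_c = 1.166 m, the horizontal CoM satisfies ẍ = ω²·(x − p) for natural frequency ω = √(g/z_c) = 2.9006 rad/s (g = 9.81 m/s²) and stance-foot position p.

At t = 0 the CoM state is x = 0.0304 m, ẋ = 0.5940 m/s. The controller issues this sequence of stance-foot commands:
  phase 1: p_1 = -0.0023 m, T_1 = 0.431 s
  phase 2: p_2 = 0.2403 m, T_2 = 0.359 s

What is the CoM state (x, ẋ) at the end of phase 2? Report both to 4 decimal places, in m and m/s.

phase 1: p=-0.0023, T=0.431, ωT=1.250159, cosh=1.888678, sinh=1.602219; start (x,ẋ)=(0.030400, 0.594000) → end (x,ẋ)=(0.387570, 1.273845)
phase 2: p=0.2403, T=0.359, ωT=1.041315, cosh=1.592966, sinh=1.239975; start (x,ẋ)=(0.387570, 1.273845) → end (x,ẋ)=(1.019452, 2.558874)

x = 1.0195, ẋ = 2.5589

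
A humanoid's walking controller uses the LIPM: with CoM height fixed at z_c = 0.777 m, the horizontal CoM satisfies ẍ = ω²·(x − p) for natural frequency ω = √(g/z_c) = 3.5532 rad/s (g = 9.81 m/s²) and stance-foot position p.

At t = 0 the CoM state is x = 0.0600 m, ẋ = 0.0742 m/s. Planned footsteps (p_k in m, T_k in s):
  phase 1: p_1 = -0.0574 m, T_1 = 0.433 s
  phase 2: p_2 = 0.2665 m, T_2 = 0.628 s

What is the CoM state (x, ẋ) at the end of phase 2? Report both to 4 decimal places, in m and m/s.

phase 1: p=-0.0574, T=0.433, ωT=1.538536, cosh=2.436230, sinh=2.221535; start (x,ẋ)=(0.060000, 0.074200) → end (x,ẋ)=(0.275005, 1.107472)
phase 2: p=0.2665, T=0.628, ωT=2.231410, cosh=4.710181, sinh=4.602804; start (x,ẋ)=(0.275005, 1.107472) → end (x,ẋ)=(1.741174, 5.355485)

x = 1.7412, ẋ = 5.3555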